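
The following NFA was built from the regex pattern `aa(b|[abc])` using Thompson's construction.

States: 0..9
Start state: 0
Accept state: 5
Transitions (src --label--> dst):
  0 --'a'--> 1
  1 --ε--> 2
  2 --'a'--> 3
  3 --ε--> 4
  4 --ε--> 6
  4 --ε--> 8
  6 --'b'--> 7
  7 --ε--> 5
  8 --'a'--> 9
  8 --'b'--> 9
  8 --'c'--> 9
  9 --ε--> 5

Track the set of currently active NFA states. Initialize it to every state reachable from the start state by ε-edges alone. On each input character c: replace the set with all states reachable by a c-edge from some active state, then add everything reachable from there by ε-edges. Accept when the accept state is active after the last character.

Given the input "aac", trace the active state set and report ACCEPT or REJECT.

Answer: ACCEPT

Trace:
S₀ = ε-closure({0}) = {0}
'a' @ 1: {1,2}
'a' @ 2: {3,4,6,8}
'c' @ 3: {5,9}  (accept∈set)
after full input: {5,9}  (accept=5 in)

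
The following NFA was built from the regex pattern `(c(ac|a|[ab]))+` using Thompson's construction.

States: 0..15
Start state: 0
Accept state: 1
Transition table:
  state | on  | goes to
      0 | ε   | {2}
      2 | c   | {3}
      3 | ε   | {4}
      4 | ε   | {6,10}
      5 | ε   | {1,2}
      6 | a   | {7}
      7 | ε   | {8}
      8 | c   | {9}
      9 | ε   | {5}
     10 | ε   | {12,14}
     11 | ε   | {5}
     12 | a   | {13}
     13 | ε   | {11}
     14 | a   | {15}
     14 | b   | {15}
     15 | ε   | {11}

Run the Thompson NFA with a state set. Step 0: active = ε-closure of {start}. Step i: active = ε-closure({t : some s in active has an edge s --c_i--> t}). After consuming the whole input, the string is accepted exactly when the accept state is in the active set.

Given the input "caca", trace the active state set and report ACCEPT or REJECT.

S₀ = ε-closure({0}) = {0,2}
'c' @ 1: {3,4,6,10,12,14}
'a' @ 2: {1,2,5,7,8,11,13,15}  ✓accept
'c' @ 3: {1,2,3,4,5,6,9,10,12,14}  ✓accept
'a' @ 4: {1,2,5,7,8,11,13,15}  ✓accept
end set {1,2,5,7,8,11,13,15} — state 1 in

Answer: ACCEPT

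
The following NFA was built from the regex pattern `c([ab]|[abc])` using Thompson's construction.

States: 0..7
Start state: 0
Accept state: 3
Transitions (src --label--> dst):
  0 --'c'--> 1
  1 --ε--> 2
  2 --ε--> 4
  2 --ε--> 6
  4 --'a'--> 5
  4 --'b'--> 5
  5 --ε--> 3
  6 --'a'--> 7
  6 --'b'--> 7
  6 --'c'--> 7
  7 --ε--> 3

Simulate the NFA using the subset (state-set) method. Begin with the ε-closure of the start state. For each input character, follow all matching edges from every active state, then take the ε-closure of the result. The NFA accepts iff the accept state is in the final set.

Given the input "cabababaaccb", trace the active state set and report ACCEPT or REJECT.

Answer: REJECT

Trace:
S₀ = ε-closure({0}) = {0}
'c' @ 1: {1,2,4,6}
'a' @ 2: {3,5,7}  (accept∈set)
'b' @ 3: {}  — dead — no transitions
rest 'ababaaccb' ignored (set empty)
end set {} — state 3 not in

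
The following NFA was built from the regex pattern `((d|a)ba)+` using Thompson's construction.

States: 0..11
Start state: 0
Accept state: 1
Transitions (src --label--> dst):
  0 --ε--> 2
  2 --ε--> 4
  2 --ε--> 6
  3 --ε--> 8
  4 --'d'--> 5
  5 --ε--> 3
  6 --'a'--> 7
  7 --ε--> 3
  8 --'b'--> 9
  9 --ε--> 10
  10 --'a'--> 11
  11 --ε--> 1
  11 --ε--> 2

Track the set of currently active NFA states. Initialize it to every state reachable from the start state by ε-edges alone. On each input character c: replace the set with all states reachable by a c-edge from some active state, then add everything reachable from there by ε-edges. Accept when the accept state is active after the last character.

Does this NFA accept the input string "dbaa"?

Answer: REJECT

Trace:
S₀ = ε-closure({0}) = {0,2,4,6}
'd' @ 1: {3,5,8}
'b' @ 2: {9,10}
'a' @ 3: {1,2,4,6,11}  [accepting]
'a' @ 4: {3,7,8}
after full input: {3,7,8}  (accept=1 not in)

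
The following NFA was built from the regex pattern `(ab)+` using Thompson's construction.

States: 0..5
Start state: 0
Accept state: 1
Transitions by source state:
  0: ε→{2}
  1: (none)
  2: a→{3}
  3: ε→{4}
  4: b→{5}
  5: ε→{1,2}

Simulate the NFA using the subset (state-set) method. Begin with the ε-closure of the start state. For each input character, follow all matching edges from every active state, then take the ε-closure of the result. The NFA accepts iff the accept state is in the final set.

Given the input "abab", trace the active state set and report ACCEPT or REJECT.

initial (ε-close {0}): {0,2}
'a' @ 1: {3,4}
'b' @ 2: {1,2,5}  ✓accept
'a' @ 3: {3,4}
'b' @ 4: {1,2,5}  ✓accept
final: {1,2,5}; accept 1 in set

Answer: ACCEPT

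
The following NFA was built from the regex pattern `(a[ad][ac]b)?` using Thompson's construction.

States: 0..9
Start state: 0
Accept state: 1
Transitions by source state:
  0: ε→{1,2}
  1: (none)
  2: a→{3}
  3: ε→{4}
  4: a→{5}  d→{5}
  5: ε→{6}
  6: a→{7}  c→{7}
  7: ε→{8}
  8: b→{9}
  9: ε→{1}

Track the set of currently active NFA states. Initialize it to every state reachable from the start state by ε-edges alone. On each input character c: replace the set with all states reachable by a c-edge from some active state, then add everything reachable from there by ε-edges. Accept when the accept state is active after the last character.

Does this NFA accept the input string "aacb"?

Answer: ACCEPT

Trace:
S₀ = ε-closure({0}) = {0,1,2}
'a' @ 1: {3,4}
'a' @ 2: {5,6}
'c' @ 3: {7,8}
'b' @ 4: {1,9}  ✓accept
end set {1,9} — state 1 in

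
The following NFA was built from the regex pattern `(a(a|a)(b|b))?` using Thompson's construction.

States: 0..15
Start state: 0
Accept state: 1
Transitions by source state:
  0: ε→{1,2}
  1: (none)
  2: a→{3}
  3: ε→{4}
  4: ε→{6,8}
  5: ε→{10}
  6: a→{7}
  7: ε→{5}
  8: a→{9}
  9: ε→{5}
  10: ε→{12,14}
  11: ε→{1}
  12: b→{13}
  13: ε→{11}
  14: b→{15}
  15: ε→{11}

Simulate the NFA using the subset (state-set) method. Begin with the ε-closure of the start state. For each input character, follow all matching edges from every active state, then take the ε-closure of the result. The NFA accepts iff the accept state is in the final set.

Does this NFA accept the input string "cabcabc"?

Answer: REJECT

Steps:
start: ε-closure({0}) = {0,1,2}
'c' @ 1: {}  — dead — no transitions
rest 'abcabc' ignored (set empty)
final: {}; accept 1 not in set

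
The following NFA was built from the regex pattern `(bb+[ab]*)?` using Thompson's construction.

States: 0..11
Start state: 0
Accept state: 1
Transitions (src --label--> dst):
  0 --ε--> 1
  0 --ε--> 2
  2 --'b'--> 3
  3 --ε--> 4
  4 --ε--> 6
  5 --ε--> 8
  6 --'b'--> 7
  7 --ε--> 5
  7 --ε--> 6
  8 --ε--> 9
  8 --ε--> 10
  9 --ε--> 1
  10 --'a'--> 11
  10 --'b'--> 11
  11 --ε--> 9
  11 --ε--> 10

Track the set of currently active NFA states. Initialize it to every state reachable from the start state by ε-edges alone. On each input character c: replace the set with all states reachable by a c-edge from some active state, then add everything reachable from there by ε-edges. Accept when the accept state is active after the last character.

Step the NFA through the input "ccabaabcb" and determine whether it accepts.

start: ε-closure({0}) = {0,1,2}
'c' @ 1: {}  — no active states
rest 'cabaabcb' ignored (set empty)
after full input: {}  (accept=1 not in)

Answer: REJECT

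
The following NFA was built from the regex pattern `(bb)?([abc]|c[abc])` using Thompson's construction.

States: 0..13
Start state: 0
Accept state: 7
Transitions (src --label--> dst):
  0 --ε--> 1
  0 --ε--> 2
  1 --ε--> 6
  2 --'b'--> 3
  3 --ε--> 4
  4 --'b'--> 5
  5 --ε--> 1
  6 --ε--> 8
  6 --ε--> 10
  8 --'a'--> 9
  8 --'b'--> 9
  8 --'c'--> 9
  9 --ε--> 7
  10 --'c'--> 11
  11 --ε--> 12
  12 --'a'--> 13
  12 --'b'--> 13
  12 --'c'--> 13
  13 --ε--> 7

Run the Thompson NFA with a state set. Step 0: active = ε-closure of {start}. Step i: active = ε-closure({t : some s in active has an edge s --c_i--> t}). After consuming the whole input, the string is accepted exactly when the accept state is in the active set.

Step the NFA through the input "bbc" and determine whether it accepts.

S₀ = ε-closure({0}) = {0,1,2,6,8,10}
'b' @ 1: {3,4,7,9}  (accept∈set)
'b' @ 2: {1,5,6,8,10}
'c' @ 3: {7,9,11,12}  (accept∈set)
final: {7,9,11,12}; accept 7 in set

Answer: ACCEPT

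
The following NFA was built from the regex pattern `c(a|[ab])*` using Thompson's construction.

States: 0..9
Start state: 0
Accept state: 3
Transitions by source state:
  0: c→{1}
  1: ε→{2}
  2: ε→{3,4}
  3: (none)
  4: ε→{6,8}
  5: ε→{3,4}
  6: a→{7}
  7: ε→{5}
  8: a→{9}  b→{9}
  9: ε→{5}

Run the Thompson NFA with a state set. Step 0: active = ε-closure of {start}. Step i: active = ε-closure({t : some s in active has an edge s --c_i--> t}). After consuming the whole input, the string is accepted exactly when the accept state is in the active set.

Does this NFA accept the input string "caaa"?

S₀ = ε-closure({0}) = {0}
'c' @ 1: {1,2,3,4,6,8}  (accept∈set)
'a' @ 2: {3,4,5,6,7,8,9}  (accept∈set)
'a' @ 3: {3,4,5,6,7,8,9}  (accept∈set)
'a' @ 4: {3,4,5,6,7,8,9}  (accept∈set)
after full input: {3,4,5,6,7,8,9}  (accept=3 in)

Answer: ACCEPT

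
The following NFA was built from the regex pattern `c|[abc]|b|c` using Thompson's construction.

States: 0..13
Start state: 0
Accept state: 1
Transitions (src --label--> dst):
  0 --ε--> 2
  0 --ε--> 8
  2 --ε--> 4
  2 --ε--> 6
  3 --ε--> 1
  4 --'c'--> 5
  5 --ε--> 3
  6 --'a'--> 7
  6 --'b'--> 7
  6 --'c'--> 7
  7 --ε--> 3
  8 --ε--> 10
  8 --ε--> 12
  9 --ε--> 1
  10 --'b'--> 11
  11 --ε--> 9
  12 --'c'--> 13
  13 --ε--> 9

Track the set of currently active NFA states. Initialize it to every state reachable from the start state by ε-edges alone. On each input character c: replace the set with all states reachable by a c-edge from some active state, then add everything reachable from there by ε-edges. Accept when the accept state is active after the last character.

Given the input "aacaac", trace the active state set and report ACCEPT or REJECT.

S₀ = ε-closure({0}) = {0,2,4,6,8,10,12}
'a' @ 1: {1,3,7}  [accepting]
'a' @ 2: {}  — state set empty
rest 'caac' ignored (set empty)
after full input: {}  (accept=1 not in)

Answer: REJECT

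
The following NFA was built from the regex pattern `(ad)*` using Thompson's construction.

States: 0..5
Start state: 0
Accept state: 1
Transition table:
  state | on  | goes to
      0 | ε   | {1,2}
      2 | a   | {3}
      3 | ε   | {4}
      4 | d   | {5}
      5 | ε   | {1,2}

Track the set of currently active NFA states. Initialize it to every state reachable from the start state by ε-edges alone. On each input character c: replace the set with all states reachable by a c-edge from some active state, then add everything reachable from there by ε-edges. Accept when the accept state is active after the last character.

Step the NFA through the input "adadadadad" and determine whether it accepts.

Answer: ACCEPT

Steps:
S₀ = ε-closure({0}) = {0,1,2}
'a' @ 1: {3,4}
'd' @ 2: {1,2,5}  ✓accept
'a' @ 3: {3,4}
'd' @ 4: {1,2,5}  ✓accept
'a' @ 5: {3,4}
'd' @ 6: {1,2,5}  ✓accept
'a' @ 7: {3,4}
'd' @ 8: {1,2,5}  ✓accept
'a' @ 9: {3,4}
'd' @ 10: {1,2,5}  ✓accept
after full input: {1,2,5}  (accept=1 in)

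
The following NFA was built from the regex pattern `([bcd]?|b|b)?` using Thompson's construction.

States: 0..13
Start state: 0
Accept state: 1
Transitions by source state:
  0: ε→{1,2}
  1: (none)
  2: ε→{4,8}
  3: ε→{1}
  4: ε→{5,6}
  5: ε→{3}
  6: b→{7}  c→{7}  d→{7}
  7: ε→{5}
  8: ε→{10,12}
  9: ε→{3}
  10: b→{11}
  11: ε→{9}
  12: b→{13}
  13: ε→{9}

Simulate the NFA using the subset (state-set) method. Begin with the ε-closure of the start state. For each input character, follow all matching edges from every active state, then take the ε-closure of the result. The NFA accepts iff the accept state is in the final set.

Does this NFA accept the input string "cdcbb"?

start: ε-closure({0}) = {0,1,2,3,4,5,6,8,10,12}
'c' @ 1: {1,3,5,7}  [accepting]
'd' @ 2: {}  — dead — no transitions
rest 'cbb' ignored (set empty)
end set {} — state 1 not in

Answer: REJECT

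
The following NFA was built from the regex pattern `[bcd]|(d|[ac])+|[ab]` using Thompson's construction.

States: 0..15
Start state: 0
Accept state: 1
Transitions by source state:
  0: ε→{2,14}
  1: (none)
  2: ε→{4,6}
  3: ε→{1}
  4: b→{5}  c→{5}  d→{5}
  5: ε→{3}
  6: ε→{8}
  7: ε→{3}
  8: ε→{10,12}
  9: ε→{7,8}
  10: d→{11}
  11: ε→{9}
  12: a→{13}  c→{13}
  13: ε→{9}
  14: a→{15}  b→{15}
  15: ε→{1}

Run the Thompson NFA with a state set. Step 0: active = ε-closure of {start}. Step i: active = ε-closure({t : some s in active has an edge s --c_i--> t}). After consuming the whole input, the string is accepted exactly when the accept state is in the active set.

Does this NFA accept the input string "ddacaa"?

Answer: ACCEPT

Derivation:
start: ε-closure({0}) = {0,2,4,6,8,10,12,14}
'd' @ 1: {1,3,5,7,8,9,10,11,12}  ✓accept
'd' @ 2: {1,3,7,8,9,10,11,12}  ✓accept
'a' @ 3: {1,3,7,8,9,10,12,13}  ✓accept
'c' @ 4: {1,3,7,8,9,10,12,13}  ✓accept
'a' @ 5: {1,3,7,8,9,10,12,13}  ✓accept
'a' @ 6: {1,3,7,8,9,10,12,13}  ✓accept
final: {1,3,7,8,9,10,12,13}; accept 1 in set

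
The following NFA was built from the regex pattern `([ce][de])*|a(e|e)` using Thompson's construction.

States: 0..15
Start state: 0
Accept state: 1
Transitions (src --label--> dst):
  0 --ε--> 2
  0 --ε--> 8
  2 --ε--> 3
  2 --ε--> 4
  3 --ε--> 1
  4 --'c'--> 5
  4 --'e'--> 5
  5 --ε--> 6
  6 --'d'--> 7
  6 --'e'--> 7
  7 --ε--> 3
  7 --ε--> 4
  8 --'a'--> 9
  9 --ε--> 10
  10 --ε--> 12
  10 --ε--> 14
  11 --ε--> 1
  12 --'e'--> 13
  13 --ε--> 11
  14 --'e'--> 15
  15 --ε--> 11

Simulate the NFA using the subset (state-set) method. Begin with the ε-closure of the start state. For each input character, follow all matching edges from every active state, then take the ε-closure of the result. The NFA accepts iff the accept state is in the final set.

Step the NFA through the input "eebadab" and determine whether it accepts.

S₀ = ε-closure({0}) = {0,1,2,3,4,8}
'e' @ 1: {5,6}
'e' @ 2: {1,3,4,7}  [accepting]
'b' @ 3: {}  — no active states
rest 'adab' ignored (set empty)
after full input: {}  (accept=1 not in)

Answer: REJECT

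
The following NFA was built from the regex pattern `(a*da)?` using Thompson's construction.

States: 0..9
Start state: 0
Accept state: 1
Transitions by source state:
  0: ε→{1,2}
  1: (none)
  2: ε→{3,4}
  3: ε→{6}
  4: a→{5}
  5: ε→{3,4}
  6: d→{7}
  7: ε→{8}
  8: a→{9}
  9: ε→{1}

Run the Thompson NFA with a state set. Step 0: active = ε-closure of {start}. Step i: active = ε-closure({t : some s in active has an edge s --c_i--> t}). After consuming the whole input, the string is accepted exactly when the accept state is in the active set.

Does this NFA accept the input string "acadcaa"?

Answer: REJECT

Steps:
start: ε-closure({0}) = {0,1,2,3,4,6}
'a' @ 1: {3,4,5,6}
'c' @ 2: {}  — no active states
rest 'adcaa' ignored (set empty)
final: {}; accept 1 not in set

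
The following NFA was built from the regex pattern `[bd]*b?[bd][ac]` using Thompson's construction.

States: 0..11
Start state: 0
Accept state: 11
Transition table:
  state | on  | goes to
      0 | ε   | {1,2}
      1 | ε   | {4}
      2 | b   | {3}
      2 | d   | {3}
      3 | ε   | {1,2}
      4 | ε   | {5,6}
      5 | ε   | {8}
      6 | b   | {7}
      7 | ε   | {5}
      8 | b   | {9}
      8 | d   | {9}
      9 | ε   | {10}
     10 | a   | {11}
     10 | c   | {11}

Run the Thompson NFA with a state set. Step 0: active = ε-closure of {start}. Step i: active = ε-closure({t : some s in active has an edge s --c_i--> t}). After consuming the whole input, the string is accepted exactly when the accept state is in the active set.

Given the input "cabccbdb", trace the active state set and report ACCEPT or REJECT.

Answer: REJECT

Steps:
start: ε-closure({0}) = {0,1,2,4,5,6,8}
'c' @ 1: {}  — no active states
rest 'abccbdb' ignored (set empty)
final: {}; accept 11 not in set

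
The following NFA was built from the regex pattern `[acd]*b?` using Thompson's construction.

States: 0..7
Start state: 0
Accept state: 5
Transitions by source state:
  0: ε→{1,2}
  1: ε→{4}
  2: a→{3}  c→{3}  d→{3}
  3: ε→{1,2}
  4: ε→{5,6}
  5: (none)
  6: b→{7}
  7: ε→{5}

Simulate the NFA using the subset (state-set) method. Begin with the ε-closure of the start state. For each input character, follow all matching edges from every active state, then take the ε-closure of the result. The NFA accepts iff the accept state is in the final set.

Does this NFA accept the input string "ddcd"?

Answer: ACCEPT

Derivation:
S₀ = ε-closure({0}) = {0,1,2,4,5,6}
'd' @ 1: {1,2,3,4,5,6}  (accept∈set)
'd' @ 2: {1,2,3,4,5,6}  (accept∈set)
'c' @ 3: {1,2,3,4,5,6}  (accept∈set)
'd' @ 4: {1,2,3,4,5,6}  (accept∈set)
final: {1,2,3,4,5,6}; accept 5 in set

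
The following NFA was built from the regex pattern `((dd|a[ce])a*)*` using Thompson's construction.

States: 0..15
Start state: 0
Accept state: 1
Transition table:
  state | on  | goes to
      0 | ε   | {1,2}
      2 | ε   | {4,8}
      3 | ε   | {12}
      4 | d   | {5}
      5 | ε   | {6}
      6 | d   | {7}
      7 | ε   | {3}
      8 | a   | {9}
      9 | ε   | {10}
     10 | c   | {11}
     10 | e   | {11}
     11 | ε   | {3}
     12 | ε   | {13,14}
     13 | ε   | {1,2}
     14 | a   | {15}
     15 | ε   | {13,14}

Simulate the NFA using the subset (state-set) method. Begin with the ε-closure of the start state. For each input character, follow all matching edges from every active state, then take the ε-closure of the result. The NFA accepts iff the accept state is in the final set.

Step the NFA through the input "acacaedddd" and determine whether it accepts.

initial (ε-close {0}): {0,1,2,4,8}
'a' @ 1: {9,10}
'c' @ 2: {1,2,3,4,8,11,12,13,14}  ✓accept
'a' @ 3: {1,2,4,8,9,10,13,14,15}  ✓accept
'c' @ 4: {1,2,3,4,8,11,12,13,14}  ✓accept
'a' @ 5: {1,2,4,8,9,10,13,14,15}  ✓accept
'e' @ 6: {1,2,3,4,8,11,12,13,14}  ✓accept
'd' @ 7: {5,6}
'd' @ 8: {1,2,3,4,7,8,12,13,14}  ✓accept
'd' @ 9: {5,6}
'd' @ 10: {1,2,3,4,7,8,12,13,14}  ✓accept
final: {1,2,3,4,7,8,12,13,14}; accept 1 in set

Answer: ACCEPT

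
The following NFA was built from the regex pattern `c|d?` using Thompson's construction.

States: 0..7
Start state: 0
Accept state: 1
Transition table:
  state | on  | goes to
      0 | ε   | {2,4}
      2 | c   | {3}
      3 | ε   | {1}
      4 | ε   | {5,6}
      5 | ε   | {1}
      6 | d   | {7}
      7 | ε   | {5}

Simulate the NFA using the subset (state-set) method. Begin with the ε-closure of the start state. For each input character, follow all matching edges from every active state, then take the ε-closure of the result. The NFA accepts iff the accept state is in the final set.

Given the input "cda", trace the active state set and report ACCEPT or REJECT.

start: ε-closure({0}) = {0,1,2,4,5,6}
'c' @ 1: {1,3}  (accept∈set)
'd' @ 2: {}  — state set empty
rest 'a' ignored (set empty)
end set {} — state 1 not in

Answer: REJECT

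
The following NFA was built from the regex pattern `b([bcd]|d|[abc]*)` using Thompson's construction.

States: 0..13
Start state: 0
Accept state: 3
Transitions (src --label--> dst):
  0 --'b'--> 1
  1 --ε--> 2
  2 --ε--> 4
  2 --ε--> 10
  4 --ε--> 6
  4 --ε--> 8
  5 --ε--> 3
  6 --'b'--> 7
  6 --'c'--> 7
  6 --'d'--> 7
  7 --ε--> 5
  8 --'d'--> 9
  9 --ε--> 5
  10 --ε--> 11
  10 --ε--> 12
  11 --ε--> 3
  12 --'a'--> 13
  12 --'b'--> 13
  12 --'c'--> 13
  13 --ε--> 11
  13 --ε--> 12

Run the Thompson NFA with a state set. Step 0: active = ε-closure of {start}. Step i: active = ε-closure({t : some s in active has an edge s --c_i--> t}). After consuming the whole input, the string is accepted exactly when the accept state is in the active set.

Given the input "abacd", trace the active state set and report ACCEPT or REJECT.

Answer: REJECT

Derivation:
start: ε-closure({0}) = {0}
'a' @ 1: {}  — dead — no transitions
rest 'bacd' ignored (set empty)
final: {}; accept 3 not in set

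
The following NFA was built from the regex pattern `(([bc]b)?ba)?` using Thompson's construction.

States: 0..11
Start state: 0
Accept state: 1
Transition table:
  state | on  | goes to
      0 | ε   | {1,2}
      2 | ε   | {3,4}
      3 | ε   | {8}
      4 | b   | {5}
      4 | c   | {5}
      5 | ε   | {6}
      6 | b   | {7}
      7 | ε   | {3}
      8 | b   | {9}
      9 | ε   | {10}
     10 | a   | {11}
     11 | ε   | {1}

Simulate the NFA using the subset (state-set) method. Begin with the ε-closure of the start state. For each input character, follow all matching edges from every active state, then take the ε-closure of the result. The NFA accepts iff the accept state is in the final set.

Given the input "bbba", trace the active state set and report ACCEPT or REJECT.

Answer: ACCEPT

Trace:
start: ε-closure({0}) = {0,1,2,3,4,8}
'b' @ 1: {5,6,9,10}
'b' @ 2: {3,7,8}
'b' @ 3: {9,10}
'a' @ 4: {1,11}  ✓accept
final: {1,11}; accept 1 in set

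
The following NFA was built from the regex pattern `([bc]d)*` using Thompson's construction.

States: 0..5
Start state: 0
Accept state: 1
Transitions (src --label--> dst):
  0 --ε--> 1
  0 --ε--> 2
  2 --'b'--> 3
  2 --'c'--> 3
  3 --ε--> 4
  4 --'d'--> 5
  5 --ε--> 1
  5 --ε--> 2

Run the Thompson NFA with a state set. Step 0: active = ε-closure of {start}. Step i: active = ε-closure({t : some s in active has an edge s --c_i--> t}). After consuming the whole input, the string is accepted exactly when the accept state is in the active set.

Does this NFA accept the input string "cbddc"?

Answer: REJECT

Trace:
start: ε-closure({0}) = {0,1,2}
'c' @ 1: {3,4}
'b' @ 2: {}  — dead — no transitions
rest 'ddc' ignored (set empty)
after full input: {}  (accept=1 not in)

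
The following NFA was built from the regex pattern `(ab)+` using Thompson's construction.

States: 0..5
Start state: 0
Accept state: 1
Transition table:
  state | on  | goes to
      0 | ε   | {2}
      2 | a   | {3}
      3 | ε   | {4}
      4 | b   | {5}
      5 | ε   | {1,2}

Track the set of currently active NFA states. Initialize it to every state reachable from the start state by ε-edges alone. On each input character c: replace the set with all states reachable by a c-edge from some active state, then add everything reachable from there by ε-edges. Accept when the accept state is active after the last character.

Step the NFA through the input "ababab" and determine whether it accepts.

Answer: ACCEPT

Steps:
initial (ε-close {0}): {0,2}
'a' @ 1: {3,4}
'b' @ 2: {1,2,5}  (accept∈set)
'a' @ 3: {3,4}
'b' @ 4: {1,2,5}  (accept∈set)
'a' @ 5: {3,4}
'b' @ 6: {1,2,5}  (accept∈set)
end set {1,2,5} — state 1 in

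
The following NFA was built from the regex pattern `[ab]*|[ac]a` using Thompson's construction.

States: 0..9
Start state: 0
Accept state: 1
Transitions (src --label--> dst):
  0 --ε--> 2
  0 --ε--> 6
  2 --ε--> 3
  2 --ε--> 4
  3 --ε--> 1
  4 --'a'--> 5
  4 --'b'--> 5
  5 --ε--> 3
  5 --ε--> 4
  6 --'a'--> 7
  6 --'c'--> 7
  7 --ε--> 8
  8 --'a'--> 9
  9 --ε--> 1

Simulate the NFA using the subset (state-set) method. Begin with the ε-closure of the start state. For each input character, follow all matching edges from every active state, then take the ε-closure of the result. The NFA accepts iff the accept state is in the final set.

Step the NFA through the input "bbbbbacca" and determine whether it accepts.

Answer: REJECT

Trace:
start: ε-closure({0}) = {0,1,2,3,4,6}
'b' @ 1: {1,3,4,5}  ✓accept
'b' @ 2: {1,3,4,5}  ✓accept
'b' @ 3: {1,3,4,5}  ✓accept
'b' @ 4: {1,3,4,5}  ✓accept
'b' @ 5: {1,3,4,5}  ✓accept
'a' @ 6: {1,3,4,5}  ✓accept
'c' @ 7: {}  — dead — no transitions
rest 'ca' ignored (set empty)
after full input: {}  (accept=1 not in)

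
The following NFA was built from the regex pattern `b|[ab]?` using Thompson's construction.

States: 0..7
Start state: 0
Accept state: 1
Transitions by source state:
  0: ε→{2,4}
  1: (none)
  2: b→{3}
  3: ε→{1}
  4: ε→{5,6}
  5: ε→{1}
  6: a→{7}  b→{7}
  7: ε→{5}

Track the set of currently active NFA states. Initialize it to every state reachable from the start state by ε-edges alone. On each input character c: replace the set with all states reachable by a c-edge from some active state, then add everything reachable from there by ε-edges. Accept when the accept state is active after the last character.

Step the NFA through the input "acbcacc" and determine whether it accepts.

initial (ε-close {0}): {0,1,2,4,5,6}
'a' @ 1: {1,5,7}  (accept∈set)
'c' @ 2: {}  — state set empty
rest 'bcacc' ignored (set empty)
after full input: {}  (accept=1 not in)

Answer: REJECT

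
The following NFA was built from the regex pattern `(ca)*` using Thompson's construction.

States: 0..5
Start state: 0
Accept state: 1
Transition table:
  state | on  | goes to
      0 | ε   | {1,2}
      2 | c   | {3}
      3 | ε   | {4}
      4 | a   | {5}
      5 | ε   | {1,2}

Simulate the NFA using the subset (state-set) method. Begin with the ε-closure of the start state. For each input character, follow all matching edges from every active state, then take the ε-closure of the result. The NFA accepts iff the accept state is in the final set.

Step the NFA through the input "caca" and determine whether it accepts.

initial (ε-close {0}): {0,1,2}
'c' @ 1: {3,4}
'a' @ 2: {1,2,5}  [accepting]
'c' @ 3: {3,4}
'a' @ 4: {1,2,5}  [accepting]
end set {1,2,5} — state 1 in

Answer: ACCEPT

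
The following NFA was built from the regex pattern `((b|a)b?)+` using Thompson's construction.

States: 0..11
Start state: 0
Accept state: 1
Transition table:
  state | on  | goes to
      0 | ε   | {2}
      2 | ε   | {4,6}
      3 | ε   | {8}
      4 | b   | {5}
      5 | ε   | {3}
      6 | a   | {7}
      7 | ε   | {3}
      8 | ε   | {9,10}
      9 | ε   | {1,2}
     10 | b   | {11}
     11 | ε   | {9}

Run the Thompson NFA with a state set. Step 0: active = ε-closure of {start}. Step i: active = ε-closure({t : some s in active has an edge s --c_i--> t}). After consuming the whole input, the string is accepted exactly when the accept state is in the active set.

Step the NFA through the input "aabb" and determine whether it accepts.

S₀ = ε-closure({0}) = {0,2,4,6}
'a' @ 1: {1,2,3,4,6,7,8,9,10}  [accepting]
'a' @ 2: {1,2,3,4,6,7,8,9,10}  [accepting]
'b' @ 3: {1,2,3,4,5,6,8,9,10,11}  [accepting]
'b' @ 4: {1,2,3,4,5,6,8,9,10,11}  [accepting]
after full input: {1,2,3,4,5,6,8,9,10,11}  (accept=1 in)

Answer: ACCEPT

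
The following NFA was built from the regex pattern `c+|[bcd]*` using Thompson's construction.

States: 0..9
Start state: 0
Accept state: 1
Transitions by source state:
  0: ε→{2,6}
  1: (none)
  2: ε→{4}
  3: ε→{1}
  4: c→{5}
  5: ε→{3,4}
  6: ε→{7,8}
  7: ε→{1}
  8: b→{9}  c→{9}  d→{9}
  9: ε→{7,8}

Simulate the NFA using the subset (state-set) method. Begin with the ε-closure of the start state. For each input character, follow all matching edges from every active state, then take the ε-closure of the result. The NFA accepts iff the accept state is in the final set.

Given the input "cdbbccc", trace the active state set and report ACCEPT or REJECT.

Answer: ACCEPT

Derivation:
S₀ = ε-closure({0}) = {0,1,2,4,6,7,8}
'c' @ 1: {1,3,4,5,7,8,9}  [accepting]
'd' @ 2: {1,7,8,9}  [accepting]
'b' @ 3: {1,7,8,9}  [accepting]
'b' @ 4: {1,7,8,9}  [accepting]
'c' @ 5: {1,7,8,9}  [accepting]
'c' @ 6: {1,7,8,9}  [accepting]
'c' @ 7: {1,7,8,9}  [accepting]
end set {1,7,8,9} — state 1 in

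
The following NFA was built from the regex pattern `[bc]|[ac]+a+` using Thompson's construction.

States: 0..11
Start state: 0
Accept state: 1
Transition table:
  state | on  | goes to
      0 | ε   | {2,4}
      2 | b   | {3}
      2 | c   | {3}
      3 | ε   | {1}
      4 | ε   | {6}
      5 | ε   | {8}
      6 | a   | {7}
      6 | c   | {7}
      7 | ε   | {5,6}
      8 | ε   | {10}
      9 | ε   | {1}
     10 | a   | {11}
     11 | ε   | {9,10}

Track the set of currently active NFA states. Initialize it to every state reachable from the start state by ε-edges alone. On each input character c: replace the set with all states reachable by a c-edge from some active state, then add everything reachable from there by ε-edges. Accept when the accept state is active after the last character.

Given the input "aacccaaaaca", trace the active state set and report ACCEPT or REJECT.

Answer: ACCEPT

Trace:
start: ε-closure({0}) = {0,2,4,6}
'a' @ 1: {5,6,7,8,10}
'a' @ 2: {1,5,6,7,8,9,10,11}  [accepting]
'c' @ 3: {5,6,7,8,10}
'c' @ 4: {5,6,7,8,10}
'c' @ 5: {5,6,7,8,10}
'a' @ 6: {1,5,6,7,8,9,10,11}  [accepting]
'a' @ 7: {1,5,6,7,8,9,10,11}  [accepting]
'a' @ 8: {1,5,6,7,8,9,10,11}  [accepting]
'a' @ 9: {1,5,6,7,8,9,10,11}  [accepting]
'c' @ 10: {5,6,7,8,10}
'a' @ 11: {1,5,6,7,8,9,10,11}  [accepting]
after full input: {1,5,6,7,8,9,10,11}  (accept=1 in)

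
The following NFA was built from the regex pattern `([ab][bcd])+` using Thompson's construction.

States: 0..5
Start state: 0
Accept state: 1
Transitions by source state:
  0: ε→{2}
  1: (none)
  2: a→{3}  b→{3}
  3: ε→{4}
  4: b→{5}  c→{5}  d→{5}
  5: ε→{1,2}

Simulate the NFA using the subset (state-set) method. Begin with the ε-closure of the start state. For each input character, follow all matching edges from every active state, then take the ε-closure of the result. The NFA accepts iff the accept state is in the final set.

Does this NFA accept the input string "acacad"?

Answer: ACCEPT

Steps:
S₀ = ε-closure({0}) = {0,2}
'a' @ 1: {3,4}
'c' @ 2: {1,2,5}  ✓accept
'a' @ 3: {3,4}
'c' @ 4: {1,2,5}  ✓accept
'a' @ 5: {3,4}
'd' @ 6: {1,2,5}  ✓accept
final: {1,2,5}; accept 1 in set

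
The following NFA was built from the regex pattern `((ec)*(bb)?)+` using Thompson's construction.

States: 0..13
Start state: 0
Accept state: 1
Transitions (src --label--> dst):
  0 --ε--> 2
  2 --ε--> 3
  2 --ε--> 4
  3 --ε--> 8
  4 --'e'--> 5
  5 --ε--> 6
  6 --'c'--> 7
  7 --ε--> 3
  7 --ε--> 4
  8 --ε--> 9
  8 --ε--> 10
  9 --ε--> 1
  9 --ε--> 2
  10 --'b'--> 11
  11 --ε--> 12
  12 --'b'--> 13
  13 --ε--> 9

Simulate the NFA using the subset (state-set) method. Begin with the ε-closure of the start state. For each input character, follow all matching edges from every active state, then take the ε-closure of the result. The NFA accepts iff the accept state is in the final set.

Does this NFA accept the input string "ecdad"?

Answer: REJECT

Steps:
start: ε-closure({0}) = {0,1,2,3,4,8,9,10}
'e' @ 1: {5,6}
'c' @ 2: {1,2,3,4,7,8,9,10}  ✓accept
'd' @ 3: {}  — dead — no transitions
rest 'ad' ignored (set empty)
end set {} — state 1 not in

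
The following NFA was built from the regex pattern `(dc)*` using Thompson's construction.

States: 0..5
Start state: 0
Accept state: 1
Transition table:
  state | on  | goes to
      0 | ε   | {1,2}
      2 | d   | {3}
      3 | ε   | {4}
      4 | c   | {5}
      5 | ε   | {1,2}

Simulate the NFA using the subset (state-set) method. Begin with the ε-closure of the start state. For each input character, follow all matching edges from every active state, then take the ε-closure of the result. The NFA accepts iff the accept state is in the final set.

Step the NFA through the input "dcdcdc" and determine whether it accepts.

S₀ = ε-closure({0}) = {0,1,2}
'd' @ 1: {3,4}
'c' @ 2: {1,2,5}  [accepting]
'd' @ 3: {3,4}
'c' @ 4: {1,2,5}  [accepting]
'd' @ 5: {3,4}
'c' @ 6: {1,2,5}  [accepting]
end set {1,2,5} — state 1 in

Answer: ACCEPT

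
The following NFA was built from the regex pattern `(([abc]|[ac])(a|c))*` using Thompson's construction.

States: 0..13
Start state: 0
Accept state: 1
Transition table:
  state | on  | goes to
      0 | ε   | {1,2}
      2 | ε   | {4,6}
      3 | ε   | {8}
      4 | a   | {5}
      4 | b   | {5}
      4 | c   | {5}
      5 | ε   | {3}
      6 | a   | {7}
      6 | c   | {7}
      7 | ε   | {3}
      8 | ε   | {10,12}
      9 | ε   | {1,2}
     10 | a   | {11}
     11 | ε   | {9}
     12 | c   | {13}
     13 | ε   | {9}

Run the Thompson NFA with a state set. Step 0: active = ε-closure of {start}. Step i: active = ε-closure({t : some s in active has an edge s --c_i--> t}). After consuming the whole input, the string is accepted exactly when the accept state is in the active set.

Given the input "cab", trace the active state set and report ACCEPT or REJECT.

Answer: REJECT

Steps:
initial (ε-close {0}): {0,1,2,4,6}
'c' @ 1: {3,5,7,8,10,12}
'a' @ 2: {1,2,4,6,9,11}  (accept∈set)
'b' @ 3: {3,5,8,10,12}
final: {3,5,8,10,12}; accept 1 not in set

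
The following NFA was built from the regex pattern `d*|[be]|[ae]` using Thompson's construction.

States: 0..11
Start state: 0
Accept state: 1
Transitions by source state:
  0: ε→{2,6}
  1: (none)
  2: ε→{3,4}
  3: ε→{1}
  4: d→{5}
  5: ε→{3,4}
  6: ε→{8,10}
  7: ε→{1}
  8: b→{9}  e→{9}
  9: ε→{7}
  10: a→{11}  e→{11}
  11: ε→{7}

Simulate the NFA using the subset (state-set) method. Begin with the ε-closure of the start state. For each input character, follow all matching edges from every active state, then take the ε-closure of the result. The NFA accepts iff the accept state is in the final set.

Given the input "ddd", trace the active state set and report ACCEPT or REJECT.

Answer: ACCEPT

Steps:
S₀ = ε-closure({0}) = {0,1,2,3,4,6,8,10}
'd' @ 1: {1,3,4,5}  [accepting]
'd' @ 2: {1,3,4,5}  [accepting]
'd' @ 3: {1,3,4,5}  [accepting]
after full input: {1,3,4,5}  (accept=1 in)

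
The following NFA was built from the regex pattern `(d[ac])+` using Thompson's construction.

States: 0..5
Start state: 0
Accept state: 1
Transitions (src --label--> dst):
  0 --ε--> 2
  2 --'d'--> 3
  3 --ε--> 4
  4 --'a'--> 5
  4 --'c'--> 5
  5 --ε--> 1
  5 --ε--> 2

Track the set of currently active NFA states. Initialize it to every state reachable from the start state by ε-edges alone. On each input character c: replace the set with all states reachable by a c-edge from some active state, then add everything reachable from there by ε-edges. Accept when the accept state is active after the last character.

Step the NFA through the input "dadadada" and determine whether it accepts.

Answer: ACCEPT

Steps:
start: ε-closure({0}) = {0,2}
'd' @ 1: {3,4}
'a' @ 2: {1,2,5}  ✓accept
'd' @ 3: {3,4}
'a' @ 4: {1,2,5}  ✓accept
'd' @ 5: {3,4}
'a' @ 6: {1,2,5}  ✓accept
'd' @ 7: {3,4}
'a' @ 8: {1,2,5}  ✓accept
final: {1,2,5}; accept 1 in set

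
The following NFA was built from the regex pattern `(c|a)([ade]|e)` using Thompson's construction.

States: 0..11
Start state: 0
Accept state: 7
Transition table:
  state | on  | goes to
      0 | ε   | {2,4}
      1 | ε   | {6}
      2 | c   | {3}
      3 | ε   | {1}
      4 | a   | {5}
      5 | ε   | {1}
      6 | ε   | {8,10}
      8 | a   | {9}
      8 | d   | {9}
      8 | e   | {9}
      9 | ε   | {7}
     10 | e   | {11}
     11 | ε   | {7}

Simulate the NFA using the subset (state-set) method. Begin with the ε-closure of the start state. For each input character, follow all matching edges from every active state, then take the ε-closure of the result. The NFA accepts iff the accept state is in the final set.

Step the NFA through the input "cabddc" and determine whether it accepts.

start: ε-closure({0}) = {0,2,4}
'c' @ 1: {1,3,6,8,10}
'a' @ 2: {7,9}  (accept∈set)
'b' @ 3: {}  — no active states
rest 'ddc' ignored (set empty)
final: {}; accept 7 not in set

Answer: REJECT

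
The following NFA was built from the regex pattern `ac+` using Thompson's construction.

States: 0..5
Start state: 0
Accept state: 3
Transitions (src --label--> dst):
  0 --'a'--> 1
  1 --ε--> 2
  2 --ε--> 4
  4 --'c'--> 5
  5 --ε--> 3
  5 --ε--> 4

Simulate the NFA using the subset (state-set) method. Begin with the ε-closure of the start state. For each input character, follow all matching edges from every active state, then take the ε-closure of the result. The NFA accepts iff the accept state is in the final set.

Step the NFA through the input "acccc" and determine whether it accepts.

Answer: ACCEPT

Derivation:
start: ε-closure({0}) = {0}
'a' @ 1: {1,2,4}
'c' @ 2: {3,4,5}  (accept∈set)
'c' @ 3: {3,4,5}  (accept∈set)
'c' @ 4: {3,4,5}  (accept∈set)
'c' @ 5: {3,4,5}  (accept∈set)
after full input: {3,4,5}  (accept=3 in)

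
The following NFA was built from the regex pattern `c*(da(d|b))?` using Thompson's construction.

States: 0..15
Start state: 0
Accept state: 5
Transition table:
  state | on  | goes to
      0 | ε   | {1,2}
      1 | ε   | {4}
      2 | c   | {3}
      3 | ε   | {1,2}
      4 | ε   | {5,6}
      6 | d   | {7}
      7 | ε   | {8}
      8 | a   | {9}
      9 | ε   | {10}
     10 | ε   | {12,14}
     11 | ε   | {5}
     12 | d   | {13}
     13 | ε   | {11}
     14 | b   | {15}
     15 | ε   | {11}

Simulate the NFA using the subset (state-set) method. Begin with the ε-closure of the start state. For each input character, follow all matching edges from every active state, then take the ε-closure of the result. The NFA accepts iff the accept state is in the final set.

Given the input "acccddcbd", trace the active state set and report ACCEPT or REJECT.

start: ε-closure({0}) = {0,1,2,4,5,6}
'a' @ 1: {}  — state set empty
rest 'cccddcbd' ignored (set empty)
end set {} — state 5 not in

Answer: REJECT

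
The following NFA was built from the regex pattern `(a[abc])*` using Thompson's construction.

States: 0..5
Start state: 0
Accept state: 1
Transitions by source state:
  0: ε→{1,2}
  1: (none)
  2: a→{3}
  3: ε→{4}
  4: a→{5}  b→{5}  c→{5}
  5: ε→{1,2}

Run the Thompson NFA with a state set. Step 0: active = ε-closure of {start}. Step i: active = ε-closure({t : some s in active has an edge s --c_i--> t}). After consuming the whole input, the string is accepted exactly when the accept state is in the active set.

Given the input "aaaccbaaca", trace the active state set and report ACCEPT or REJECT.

Answer: REJECT

Steps:
initial (ε-close {0}): {0,1,2}
'a' @ 1: {3,4}
'a' @ 2: {1,2,5}  ✓accept
'a' @ 3: {3,4}
'c' @ 4: {1,2,5}  ✓accept
'c' @ 5: {}  — dead — no transitions
rest 'baaca' ignored (set empty)
end set {} — state 1 not in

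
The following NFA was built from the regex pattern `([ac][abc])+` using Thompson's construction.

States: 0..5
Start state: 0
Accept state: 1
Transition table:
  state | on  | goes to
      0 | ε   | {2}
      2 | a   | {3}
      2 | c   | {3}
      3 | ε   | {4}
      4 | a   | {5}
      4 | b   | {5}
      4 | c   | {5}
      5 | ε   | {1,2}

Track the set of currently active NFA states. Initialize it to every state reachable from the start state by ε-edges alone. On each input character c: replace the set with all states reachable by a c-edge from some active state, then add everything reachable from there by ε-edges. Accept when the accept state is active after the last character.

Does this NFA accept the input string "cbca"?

Answer: ACCEPT

Trace:
S₀ = ε-closure({0}) = {0,2}
'c' @ 1: {3,4}
'b' @ 2: {1,2,5}  [accepting]
'c' @ 3: {3,4}
'a' @ 4: {1,2,5}  [accepting]
end set {1,2,5} — state 1 in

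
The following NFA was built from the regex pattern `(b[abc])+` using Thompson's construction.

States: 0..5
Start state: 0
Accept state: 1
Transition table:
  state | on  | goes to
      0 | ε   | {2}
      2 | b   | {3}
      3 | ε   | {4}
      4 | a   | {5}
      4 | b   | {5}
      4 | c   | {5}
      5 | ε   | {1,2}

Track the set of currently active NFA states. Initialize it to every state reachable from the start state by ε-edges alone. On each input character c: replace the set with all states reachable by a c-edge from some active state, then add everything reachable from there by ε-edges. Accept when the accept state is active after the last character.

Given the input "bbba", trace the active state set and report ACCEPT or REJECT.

S₀ = ε-closure({0}) = {0,2}
'b' @ 1: {3,4}
'b' @ 2: {1,2,5}  [accepting]
'b' @ 3: {3,4}
'a' @ 4: {1,2,5}  [accepting]
end set {1,2,5} — state 1 in

Answer: ACCEPT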